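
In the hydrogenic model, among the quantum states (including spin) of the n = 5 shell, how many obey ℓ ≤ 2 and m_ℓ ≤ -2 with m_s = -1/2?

With n = 5 the allowed ℓ are 0, 1, …, 4.
Contributions: ℓ=2 → 1.
Orbitals: 1. With m_s fixed to a single value there is one state per orbital, giving 1 state.

1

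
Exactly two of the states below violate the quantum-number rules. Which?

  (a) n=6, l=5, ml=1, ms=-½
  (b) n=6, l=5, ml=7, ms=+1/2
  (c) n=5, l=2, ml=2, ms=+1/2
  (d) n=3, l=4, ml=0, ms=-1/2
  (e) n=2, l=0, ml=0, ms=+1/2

(b) has |ml| = 7 > l = 5, violating −l ≤ ml ≤ l.
(d) has l = 4 ≥ n = 3, violating 0 ≤ l ≤ n−1.
The remaining sets (a), (c), (e) satisfy all four rules.

(b) and (d)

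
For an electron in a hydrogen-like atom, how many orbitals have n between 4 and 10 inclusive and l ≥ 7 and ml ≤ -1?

46

Count contributing orbitals for each principal shell:
n=8 → 7; n=9 → 15; n=10 → 24.
Total orbitals: 7 + 15 + 24 = 46.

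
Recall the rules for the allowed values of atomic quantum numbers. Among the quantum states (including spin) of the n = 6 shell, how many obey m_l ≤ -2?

With n = 6 the allowed l are 0, 1, …, 5.
Per l-value: l=2 → 1; l=3 → 2; l=4 → 3; l=5 → 4.
Orbitals: 1 + 2 + 3 + 4 = 10. Each orbital carries two spin states, so 10 × 2 = 20 states.

20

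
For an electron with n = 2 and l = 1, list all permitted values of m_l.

-1, 0, 1

m_l takes every integer from −l to +l. With l = 1 that gives the 3 values -1, 0, 1.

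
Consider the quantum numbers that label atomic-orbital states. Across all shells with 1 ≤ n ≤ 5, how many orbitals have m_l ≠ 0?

Count contributing orbitals for each principal shell:
n=2 → 2; n=3 → 6; n=4 → 12; n=5 → 20.
Total orbitals: 2 + 6 + 12 + 20 = 40.

40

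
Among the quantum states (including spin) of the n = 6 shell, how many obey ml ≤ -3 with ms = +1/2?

6

The n = 6 shell has l = 0 through 5; check each.
Per l-value: l=3 → 1; l=4 → 2; l=5 → 3.
Orbitals: 1 + 2 + 3 = 6. With ms fixed to a single value there is one state per orbital, giving 6 states.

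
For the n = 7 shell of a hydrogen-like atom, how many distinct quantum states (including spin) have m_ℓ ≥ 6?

Go through ℓ = 0, …, 6 (the values permitted for n = 7).
Per ℓ-value: ℓ=6 → 1.
Orbitals: 1. Each orbital carries two spin states, so 1 × 2 = 2 states.

2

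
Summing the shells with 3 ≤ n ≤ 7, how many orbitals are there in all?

Shell n has n² orbitals: 3²=9 + 4²=16 + 5²=25 + 6²=36 + 7²=49 = 135 orbitals.

135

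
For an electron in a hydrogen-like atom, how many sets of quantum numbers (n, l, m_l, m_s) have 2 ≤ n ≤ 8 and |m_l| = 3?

Per-shell orbital counts meeting the constraint:
n=4 → 2; n=5 → 4; n=6 → 6; n=7 → 8; n=8 → 10.
Orbitals: 2 + 4 + 6 + 8 + 10 = 30. Including both spin states (m_s = ±1/2) gives 2 × 30 = 60 states.

60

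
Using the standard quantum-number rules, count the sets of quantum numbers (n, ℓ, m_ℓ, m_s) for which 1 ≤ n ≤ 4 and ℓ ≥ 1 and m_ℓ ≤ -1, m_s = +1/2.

10

Treat each shell separately and count matching orbitals:
n=2 → 1; n=3 → 3; n=4 → 6.
Orbitals: 1 + 3 + 6 = 10. With m_s fixed to +1/2 there is one state per orbital, so 10 states.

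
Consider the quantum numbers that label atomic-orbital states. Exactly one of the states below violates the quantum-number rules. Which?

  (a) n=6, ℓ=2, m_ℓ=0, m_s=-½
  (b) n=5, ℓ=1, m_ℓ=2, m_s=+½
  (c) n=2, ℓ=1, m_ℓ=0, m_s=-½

(b)

(b) has |m_ℓ| = 2 > ℓ = 1, violating −ℓ ≤ m_ℓ ≤ ℓ.
The remaining sets (a), (c) satisfy all four rules.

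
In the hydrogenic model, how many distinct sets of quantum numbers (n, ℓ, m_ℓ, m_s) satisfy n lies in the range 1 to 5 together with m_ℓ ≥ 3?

For each n in the range, tally the orbitals obeying m_ℓ ≥ 3:
n=4 → 1; n=5 → 3.
Orbitals: 1 + 3 = 4. Including both spin states (m_s = ±1/2) gives 2 × 4 = 8 states.

8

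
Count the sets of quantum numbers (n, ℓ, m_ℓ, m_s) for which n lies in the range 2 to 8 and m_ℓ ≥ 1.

168

Per-shell orbital counts meeting the constraint:
n=2 → 1; n=3 → 3; n=4 → 6; n=5 → 10; n=6 → 15; n=7 → 21; n=8 → 28.
Orbitals: 1 + 3 + 6 + 10 + 15 + 21 + 28 = 84. Including both spin states (m_s = ±1/2) gives 2 × 84 = 168 states.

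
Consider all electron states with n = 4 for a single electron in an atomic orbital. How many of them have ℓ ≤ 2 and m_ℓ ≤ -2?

2

The n = 4 shell has ℓ = 0 through 3; check each.
The (ℓ, m_ℓ) pairs meeting ℓ ≤ 2 and m_ℓ ≤ -2 give: ℓ=2 → 1.
Orbitals: 1. Each orbital carries two spin states, so 1 × 2 = 2 states.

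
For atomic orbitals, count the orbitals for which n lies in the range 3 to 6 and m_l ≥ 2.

20

For each n in the range, tally the orbitals obeying m_l ≥ 2:
n=3 → 1; n=4 → 3; n=5 → 6; n=6 → 10.
Total orbitals: 1 + 3 + 6 + 10 = 20.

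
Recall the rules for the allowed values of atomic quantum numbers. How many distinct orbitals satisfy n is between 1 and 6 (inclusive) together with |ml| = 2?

20

Go shell by shell, enumerating (l, ml) with |ml| = 2:
n=3 → 2; n=4 → 4; n=5 → 6; n=6 → 8.
Total orbitals: 2 + 4 + 6 + 8 = 20.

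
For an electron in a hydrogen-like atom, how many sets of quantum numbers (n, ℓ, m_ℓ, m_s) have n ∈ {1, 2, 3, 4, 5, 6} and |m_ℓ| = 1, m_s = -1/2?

30

Work shell by shell — for each n, count the (ℓ, m_ℓ) pairs that satisfy |m_ℓ| = 1:
n=2 → 2; n=3 → 4; n=4 → 6; n=5 → 8; n=6 → 10.
Orbitals: 2 + 4 + 6 + 8 + 10 = 30. With m_s fixed to -1/2 there is one state per orbital, so 30 states.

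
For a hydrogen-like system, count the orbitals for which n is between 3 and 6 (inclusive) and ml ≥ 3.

10

For each n in the range, tally the orbitals obeying ml ≥ 3:
n=4 → 1; n=5 → 3; n=6 → 6.
Total orbitals: 1 + 3 + 6 = 10.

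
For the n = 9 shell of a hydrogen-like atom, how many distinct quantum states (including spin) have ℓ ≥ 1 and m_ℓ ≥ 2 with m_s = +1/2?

28

For n = 9, ℓ ranges over 0 … 8.
Orbitals with ℓ ≥ 1 and m_ℓ ≥ 2, by ℓ: ℓ=2 → 1; ℓ=3 → 2; ℓ=4 → 3; ℓ=5 → 4; ℓ=6 → 5; ℓ=7 → 6; ℓ=8 → 7.
Orbitals: 1 + 2 + 3 + 4 + 5 + 6 + 7 = 28. With m_s fixed to a single value there is one state per orbital, giving 28 states.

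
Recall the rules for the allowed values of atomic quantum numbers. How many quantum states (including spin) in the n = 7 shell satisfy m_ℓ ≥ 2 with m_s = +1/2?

15

Go through ℓ = 0, …, 6 (the values permitted for n = 7).
Contributions: ℓ=2 → 1; ℓ=3 → 2; ℓ=4 → 3; ℓ=5 → 4; ℓ=6 → 5.
Orbitals: 1 + 2 + 3 + 4 + 5 = 15. With m_s fixed to a single value there is one state per orbital, giving 15 states.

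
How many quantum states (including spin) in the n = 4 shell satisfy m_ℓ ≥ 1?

The n = 4 shell has ℓ = 0 through 3; check each.
Per ℓ-value: ℓ=1 → 1; ℓ=2 → 2; ℓ=3 → 3.
Orbitals: 1 + 2 + 3 = 6. Each orbital carries two spin states, so 6 × 2 = 12 states.

12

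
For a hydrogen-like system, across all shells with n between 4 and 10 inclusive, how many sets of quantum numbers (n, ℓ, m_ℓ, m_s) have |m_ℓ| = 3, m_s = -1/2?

56

Per-shell orbital counts meeting the constraint:
n=4 → 2; n=5 → 4; n=6 → 6; n=7 → 8; n=8 → 10; n=9 → 12; n=10 → 14.
Orbitals: 2 + 4 + 6 + 8 + 10 + 12 + 14 = 56. With m_s fixed to -1/2 there is one state per orbital, so 56 states.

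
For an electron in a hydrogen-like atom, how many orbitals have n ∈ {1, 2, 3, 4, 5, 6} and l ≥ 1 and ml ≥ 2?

20

Per-shell orbital counts meeting the constraint:
n=3 → 1; n=4 → 3; n=5 → 6; n=6 → 10.
Total orbitals: 1 + 3 + 6 + 10 = 20.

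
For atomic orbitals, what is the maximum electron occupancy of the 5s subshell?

A subshell with l = 0 has 2l+1 = 1 orbital, each holding 2 electrons (spin ±1/2), so 1 × 2 = 2.

2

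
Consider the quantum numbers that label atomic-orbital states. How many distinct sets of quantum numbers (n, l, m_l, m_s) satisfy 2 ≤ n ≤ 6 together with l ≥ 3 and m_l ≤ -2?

32

For each n in the range, tally the orbitals obeying l ≥ 3 and m_l ≤ -2:
n=4 → 2; n=5 → 5; n=6 → 9.
Orbitals: 2 + 5 + 9 = 16. Including both spin states (m_s = ±1/2) gives 2 × 16 = 32 states.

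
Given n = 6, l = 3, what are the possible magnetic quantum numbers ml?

-3, -2, -1, 0, 1, 2, 3

ml takes every integer from −l to +l. With l = 3 that gives the 7 values -3, -2, -1, 0, 1, 2, 3.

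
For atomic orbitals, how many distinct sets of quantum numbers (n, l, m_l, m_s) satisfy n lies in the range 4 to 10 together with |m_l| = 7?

24

Count contributing orbitals for each principal shell:
n=8 → 2; n=9 → 4; n=10 → 6.
Orbitals: 2 + 4 + 6 = 12. Including both spin states (m_s = ±1/2) gives 2 × 12 = 24 states.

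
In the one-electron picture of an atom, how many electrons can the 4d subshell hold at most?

10

A subshell with ℓ = 2 has 2ℓ+1 = 5 orbitals, each holding 2 electrons (spin ±1/2), so 5 × 2 = 10.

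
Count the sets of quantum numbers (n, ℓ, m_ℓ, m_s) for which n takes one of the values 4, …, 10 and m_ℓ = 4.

42

Count contributing orbitals for each principal shell:
n=5 → 1; n=6 → 2; n=7 → 3; n=8 → 4; n=9 → 5; n=10 → 6.
Orbitals: 1 + 2 + 3 + 4 + 5 + 6 = 21. Including both spin states (m_s = ±1/2) gives 2 × 21 = 42 states.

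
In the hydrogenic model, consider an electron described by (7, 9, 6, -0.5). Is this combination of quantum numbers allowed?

Invalid

The orbital quantum number must satisfy 0 ≤ l ≤ n−1. With n = 7 the allowed l values are 0, 1, 2, 3, 4, 5, 6, so l = 9 is out of range.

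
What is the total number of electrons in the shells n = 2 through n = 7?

Shell n has n² orbitals: 2²=4 + 3²=9 + 4²=16 + 5²=25 + 6²=36 + 7²=49 = 139 orbitals.
Two spin states per orbital: 2 × 139 = 278 electrons.

278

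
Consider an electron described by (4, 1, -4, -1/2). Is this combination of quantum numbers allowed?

Invalid

The magnetic quantum number must satisfy −ℓ ≤ m_ℓ ≤ ℓ. With ℓ = 1, m_ℓ can only be -1, 0, 1, so m_ℓ = -4 is forbidden.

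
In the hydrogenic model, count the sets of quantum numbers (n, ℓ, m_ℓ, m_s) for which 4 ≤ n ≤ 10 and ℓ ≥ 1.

Go shell by shell, enumerating (ℓ, m_ℓ) with ℓ ≥ 1:
n=4 → 15; n=5 → 24; n=6 → 35; n=7 → 48; n=8 → 63; n=9 → 80; n=10 → 99.
Orbitals: 15 + 24 + 35 + 48 + 63 + 80 + 99 = 364. Including both spin states (m_s = ±1/2) gives 2 × 364 = 728 states.

728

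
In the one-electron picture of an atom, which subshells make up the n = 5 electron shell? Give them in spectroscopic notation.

5s, 5p, 5d, 5f, 5g

For n = 5, ℓ runs from 0 to 4. In spectroscopic notation ℓ = 0,1,2,… ↔ s,p,d,f,g,h,i, so the subshells are 5s, 5p, 5d, 5f, 5g.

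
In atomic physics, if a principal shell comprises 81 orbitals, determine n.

n² = 81 ⇒ n = 9.

n = 9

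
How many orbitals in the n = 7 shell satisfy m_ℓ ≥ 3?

The n = 7 shell has ℓ = 0 through 6; check each.
Orbitals with m_ℓ ≥ 3, by ℓ: ℓ=3 → 1; ℓ=4 → 2; ℓ=5 → 3; ℓ=6 → 4.
Total orbitals: 1 + 2 + 3 + 4 = 10.

10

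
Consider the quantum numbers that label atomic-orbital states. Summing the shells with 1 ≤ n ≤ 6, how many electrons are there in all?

Shell n has n² orbitals: 1²=1 + 2²=4 + 3²=9 + 4²=16 + 5²=25 + 6²=36 = 91 orbitals.
Two spin states per orbital: 2 × 91 = 182 electrons.

182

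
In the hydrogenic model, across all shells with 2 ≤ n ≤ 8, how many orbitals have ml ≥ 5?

10

For each n in the range, tally the orbitals obeying ml ≥ 5:
n=6 → 1; n=7 → 3; n=8 → 6.
Total orbitals: 1 + 3 + 6 = 10.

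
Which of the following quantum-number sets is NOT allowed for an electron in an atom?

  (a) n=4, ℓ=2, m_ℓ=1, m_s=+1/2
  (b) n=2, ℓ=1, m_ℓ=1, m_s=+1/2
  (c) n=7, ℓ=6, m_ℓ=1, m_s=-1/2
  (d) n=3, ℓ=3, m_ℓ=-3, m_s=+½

(d)

(d) has ℓ = 3 ≥ n = 3, violating 0 ≤ ℓ ≤ n−1.
The remaining sets (a), (b), (c) satisfy all four rules.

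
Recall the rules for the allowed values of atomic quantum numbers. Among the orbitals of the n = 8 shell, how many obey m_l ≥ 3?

15

The n = 8 shell has l = 0 through 7; check each.
Orbitals with m_l ≥ 3, by l: l=3 → 1; l=4 → 2; l=5 → 3; l=6 → 4; l=7 → 5.
Total orbitals: 1 + 2 + 3 + 4 + 5 = 15.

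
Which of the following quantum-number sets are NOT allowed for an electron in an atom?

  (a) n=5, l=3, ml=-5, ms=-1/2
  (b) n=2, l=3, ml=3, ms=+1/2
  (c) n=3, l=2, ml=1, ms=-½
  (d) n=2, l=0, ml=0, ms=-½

(a) and (b)

(a) has |ml| = 5 > l = 3, violating −l ≤ ml ≤ l.
(b) has l = 3 ≥ n = 2, violating 0 ≤ l ≤ n−1.
The remaining sets (c), (d) satisfy all four rules.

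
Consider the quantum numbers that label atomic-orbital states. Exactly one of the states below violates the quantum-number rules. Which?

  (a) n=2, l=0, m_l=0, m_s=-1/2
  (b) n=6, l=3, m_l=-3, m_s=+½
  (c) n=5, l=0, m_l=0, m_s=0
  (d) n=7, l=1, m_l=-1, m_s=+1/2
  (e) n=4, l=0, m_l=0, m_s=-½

(c) has m_s = 0, but an electron's spin must be ±1/2.
The remaining sets (a), (b), (d), (e) satisfy all four rules.

(c)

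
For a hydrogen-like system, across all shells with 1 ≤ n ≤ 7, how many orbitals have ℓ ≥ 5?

Treat each shell separately and count matching orbitals:
n=6 → 11; n=7 → 24.
Total orbitals: 11 + 24 = 35.

35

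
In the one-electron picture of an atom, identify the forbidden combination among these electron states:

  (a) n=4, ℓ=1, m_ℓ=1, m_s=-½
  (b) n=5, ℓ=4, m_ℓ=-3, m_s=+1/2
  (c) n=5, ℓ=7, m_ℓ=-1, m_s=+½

(c) has ℓ = 7 ≥ n = 5, violating 0 ≤ ℓ ≤ n−1.
The remaining sets (a), (b) satisfy all four rules.

(c)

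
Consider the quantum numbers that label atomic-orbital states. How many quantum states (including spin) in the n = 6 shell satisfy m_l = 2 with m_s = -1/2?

4

Per l-value: l=2 → 1; l=3 → 1; l=4 → 1; l=5 → 1.
Orbitals: 1 + 1 + 1 + 1 = 4. With m_s fixed to a single value there is one state per orbital, giving 4 states.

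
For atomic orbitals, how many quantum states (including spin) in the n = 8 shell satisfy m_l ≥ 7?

Per l-value: l=7 → 1.
Orbitals: 1. Each orbital carries two spin states, so 1 × 2 = 2 states.

2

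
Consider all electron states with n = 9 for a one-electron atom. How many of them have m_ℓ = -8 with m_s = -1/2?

1

The (ℓ, m_ℓ) pairs meeting m_ℓ = -8 give: ℓ=8 → 1.
Orbitals: 1. With m_s fixed to a single value there is one state per orbital, giving 1 state.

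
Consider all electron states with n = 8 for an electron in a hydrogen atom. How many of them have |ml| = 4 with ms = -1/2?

8

With n = 8 the allowed l are 0, 1, …, 7.
Orbitals with |ml| = 4, by l: l=4 → 2; l=5 → 2; l=6 → 2; l=7 → 2.
Orbitals: 2 + 2 + 2 + 2 = 8. With ms fixed to a single value there is one state per orbital, giving 8 states.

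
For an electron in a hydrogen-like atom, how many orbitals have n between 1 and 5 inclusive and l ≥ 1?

Work shell by shell — for each n, count the (l, ml) pairs that satisfy l ≥ 1:
n=2 → 3; n=3 → 8; n=4 → 15; n=5 → 24.
Total orbitals: 3 + 8 + 15 + 24 = 50.

50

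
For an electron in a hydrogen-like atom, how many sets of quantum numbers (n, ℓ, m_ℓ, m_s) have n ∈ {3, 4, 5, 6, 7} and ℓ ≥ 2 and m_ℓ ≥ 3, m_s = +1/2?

20

For each n in the range, tally the orbitals obeying ℓ ≥ 2 and m_ℓ ≥ 3:
n=4 → 1; n=5 → 3; n=6 → 6; n=7 → 10.
Orbitals: 1 + 3 + 6 + 10 = 20. With m_s fixed to +1/2 there is one state per orbital, so 20 states.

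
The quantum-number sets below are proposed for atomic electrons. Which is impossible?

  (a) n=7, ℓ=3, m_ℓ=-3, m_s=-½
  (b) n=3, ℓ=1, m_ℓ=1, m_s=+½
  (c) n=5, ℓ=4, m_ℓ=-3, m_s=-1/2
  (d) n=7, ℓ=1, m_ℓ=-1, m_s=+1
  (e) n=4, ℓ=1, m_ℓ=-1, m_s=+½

(d)

(d) has m_s = +1, but an electron's spin must be ±1/2.
The remaining sets (a), (b), (c), (e) satisfy all four rules.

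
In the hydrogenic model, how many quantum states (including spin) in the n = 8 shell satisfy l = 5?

For n = 8, l ranges over 0 … 7.
Per l-value: l=5 → 11.
Orbitals: 11. Each orbital carries two spin states, so 11 × 2 = 22 states.

22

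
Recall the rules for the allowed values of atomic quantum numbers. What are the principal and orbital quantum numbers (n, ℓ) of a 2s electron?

The leading integer gives n = 2; the letter 's' means ℓ = 0.

n = 2, ℓ = 0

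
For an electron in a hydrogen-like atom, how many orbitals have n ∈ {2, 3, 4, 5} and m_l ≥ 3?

4

Per-shell orbital counts meeting the constraint:
n=4 → 1; n=5 → 3.
Total orbitals: 1 + 3 = 4.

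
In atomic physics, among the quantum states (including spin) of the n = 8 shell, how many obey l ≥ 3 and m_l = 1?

The n = 8 shell has l = 0 through 7; check each.
The (l, m_l) pairs meeting l ≥ 3 and m_l = 1 give: l=3 → 1; l=4 → 1; l=5 → 1; l=6 → 1; l=7 → 1.
Orbitals: 1 + 1 + 1 + 1 + 1 = 5. Each orbital carries two spin states, so 5 × 2 = 10 states.

10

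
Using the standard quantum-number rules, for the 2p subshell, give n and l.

The leading integer gives n = 2; the letter 'p' means l = 1.

n = 2, l = 1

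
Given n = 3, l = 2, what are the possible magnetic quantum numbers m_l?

m_l takes every integer from −l to +l. With l = 2 that gives the 5 values -2, -1, 0, 1, 2.

-2, -1, 0, 1, 2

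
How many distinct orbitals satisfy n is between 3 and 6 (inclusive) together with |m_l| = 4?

6

Count contributing orbitals for each principal shell:
n=5 → 2; n=6 → 4.
Total orbitals: 2 + 4 = 6.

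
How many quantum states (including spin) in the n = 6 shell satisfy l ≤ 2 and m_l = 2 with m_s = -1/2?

1

For n = 6, l ranges over 0 … 5.
Contributions: l=2 → 1.
Orbitals: 1. With m_s fixed to a single value there is one state per orbital, giving 1 state.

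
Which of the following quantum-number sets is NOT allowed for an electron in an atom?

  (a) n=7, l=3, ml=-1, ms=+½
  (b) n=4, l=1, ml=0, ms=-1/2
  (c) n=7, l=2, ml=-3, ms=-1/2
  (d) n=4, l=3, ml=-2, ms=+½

(c) has |ml| = 3 > l = 2, violating −l ≤ ml ≤ l.
The remaining sets (a), (b), (d) satisfy all four rules.

(c)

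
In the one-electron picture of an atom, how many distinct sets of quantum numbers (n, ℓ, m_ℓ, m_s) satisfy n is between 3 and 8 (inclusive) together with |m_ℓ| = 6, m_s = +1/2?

6

Go shell by shell, enumerating (ℓ, m_ℓ) with |m_ℓ| = 6:
n=7 → 2; n=8 → 4.
Orbitals: 2 + 4 = 6. With m_s fixed to +1/2 there is one state per orbital, so 6 states.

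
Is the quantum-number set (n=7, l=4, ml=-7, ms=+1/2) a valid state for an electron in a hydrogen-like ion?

The magnetic quantum number must satisfy −l ≤ ml ≤ l. With l = 4, ml can only be -4, -3, -2, -1, 0, 1, 2, 3, 4, so ml = -7 is forbidden.

No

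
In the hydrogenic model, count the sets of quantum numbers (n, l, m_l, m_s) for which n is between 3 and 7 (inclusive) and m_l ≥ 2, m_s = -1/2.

35

For each n in the range, tally the orbitals obeying m_l ≥ 2:
n=3 → 1; n=4 → 3; n=5 → 6; n=6 → 10; n=7 → 15.
Orbitals: 1 + 3 + 6 + 10 + 15 = 35. With m_s fixed to -1/2 there is one state per orbital, so 35 states.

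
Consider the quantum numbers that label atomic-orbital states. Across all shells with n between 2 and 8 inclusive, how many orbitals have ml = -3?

15

Work shell by shell — for each n, count the (l, ml) pairs that satisfy ml = -3:
n=4 → 1; n=5 → 2; n=6 → 3; n=7 → 4; n=8 → 5.
Total orbitals: 1 + 2 + 3 + 4 + 5 = 15.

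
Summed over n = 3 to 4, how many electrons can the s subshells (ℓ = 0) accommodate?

4

An s subshell (ℓ = 0) exists for every n ≥ 1, so shells n = 3, 4 each contribute one — 2 subshells.
Since each s subshell holds 2(2·0+1) = 2 electrons, the total is 2 × 2 = 4.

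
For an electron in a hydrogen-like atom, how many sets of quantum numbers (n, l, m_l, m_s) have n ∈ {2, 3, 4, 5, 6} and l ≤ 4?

158

Go shell by shell, enumerating (l, m_l) with l ≤ 4:
n=2 → 4; n=3 → 9; n=4 → 16; n=5 → 25; n=6 → 25.
Orbitals: 4 + 9 + 16 + 25 + 25 = 79. Including both spin states (m_s = ±1/2) gives 2 × 79 = 158 states.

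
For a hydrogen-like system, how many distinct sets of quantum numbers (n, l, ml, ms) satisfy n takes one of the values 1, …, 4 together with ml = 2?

6

For each n in the range, tally the orbitals obeying ml = 2:
n=3 → 1; n=4 → 2.
Orbitals: 1 + 2 = 3. Including both spin states (ms = ±1/2) gives 2 × 3 = 6 states.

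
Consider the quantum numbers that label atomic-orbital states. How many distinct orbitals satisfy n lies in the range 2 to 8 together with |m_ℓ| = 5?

Go shell by shell, enumerating (ℓ, m_ℓ) with |m_ℓ| = 5:
n=6 → 2; n=7 → 4; n=8 → 6.
Total orbitals: 2 + 4 + 6 = 12.

12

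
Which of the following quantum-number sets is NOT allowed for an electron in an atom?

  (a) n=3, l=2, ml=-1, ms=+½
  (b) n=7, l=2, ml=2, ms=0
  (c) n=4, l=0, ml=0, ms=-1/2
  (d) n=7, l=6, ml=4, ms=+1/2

(b)

(b) has ms = 0, but an electron's spin must be ±1/2.
The remaining sets (a), (c), (d) satisfy all four rules.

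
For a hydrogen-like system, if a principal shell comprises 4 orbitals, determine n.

n = 2

n² = 4 ⇒ n = 2.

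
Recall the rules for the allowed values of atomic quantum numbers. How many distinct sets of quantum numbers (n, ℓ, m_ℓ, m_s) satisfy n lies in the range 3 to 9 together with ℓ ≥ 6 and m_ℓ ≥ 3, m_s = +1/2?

28

Per-shell orbital counts meeting the constraint:
n=7 → 4; n=8 → 9; n=9 → 15.
Orbitals: 4 + 9 + 15 = 28. With m_s fixed to +1/2 there is one state per orbital, so 28 states.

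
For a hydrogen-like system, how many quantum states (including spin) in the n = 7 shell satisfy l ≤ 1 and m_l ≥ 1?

2

Contributions: l=1 → 1.
Orbitals: 1. Each orbital carries two spin states, so 1 × 2 = 2 states.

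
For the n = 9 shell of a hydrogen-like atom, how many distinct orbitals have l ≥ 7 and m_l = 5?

2

The (l, m_l) pairs meeting l ≥ 7 and m_l = 5 give: l=7 → 1; l=8 → 1.
Total orbitals: 1 + 1 = 2.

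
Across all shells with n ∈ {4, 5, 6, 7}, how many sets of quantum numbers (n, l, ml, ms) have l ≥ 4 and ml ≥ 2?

44

Treat each shell separately and count matching orbitals:
n=5 → 3; n=6 → 7; n=7 → 12.
Orbitals: 3 + 7 + 12 = 22. Including both spin states (ms = ±1/2) gives 2 × 22 = 44 states.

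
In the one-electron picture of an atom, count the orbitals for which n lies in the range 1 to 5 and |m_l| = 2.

Treat each shell separately and count matching orbitals:
n=3 → 2; n=4 → 4; n=5 → 6.
Total orbitals: 2 + 4 + 6 = 12.

12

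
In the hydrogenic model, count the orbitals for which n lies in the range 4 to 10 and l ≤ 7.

318

Per-shell orbital counts meeting the constraint:
n=4 → 16; n=5 → 25; n=6 → 36; n=7 → 49; n=8 → 64; n=9 → 64; n=10 → 64.
Total orbitals: 16 + 25 + 36 + 49 + 64 + 64 + 64 = 318.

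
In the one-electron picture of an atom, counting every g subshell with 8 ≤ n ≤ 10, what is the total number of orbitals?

A g subshell (l = 4) exists for every n ≥ 5, so shells n = 8, 9, 10 each contribute one — 3 subshells.
Since each g subshell has 2·4+1 = 9 orbitals, the total is 3 × 9 = 27.

27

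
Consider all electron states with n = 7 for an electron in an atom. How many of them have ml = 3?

Go through l = 0, …, 6 (the values permitted for n = 7).
Orbitals with ml = 3, by l: l=3 → 1; l=4 → 1; l=5 → 1; l=6 → 1.
Orbitals: 1 + 1 + 1 + 1 = 4. Each orbital carries two spin states, so 4 × 2 = 8 states.

8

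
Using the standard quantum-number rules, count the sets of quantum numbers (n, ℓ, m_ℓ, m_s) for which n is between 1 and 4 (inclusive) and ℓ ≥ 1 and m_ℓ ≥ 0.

Work shell by shell — for each n, count the (ℓ, m_ℓ) pairs that satisfy ℓ ≥ 1 and m_ℓ ≥ 0:
n=2 → 2; n=3 → 5; n=4 → 9.
Orbitals: 2 + 5 + 9 = 16. Including both spin states (m_s = ±1/2) gives 2 × 16 = 32 states.

32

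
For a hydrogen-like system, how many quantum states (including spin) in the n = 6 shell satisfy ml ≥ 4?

6

For n = 6, l ranges over 0 … 5.
Contributions: l=4 → 1; l=5 → 2.
Orbitals: 1 + 2 = 3. Each orbital carries two spin states, so 3 × 2 = 6 states.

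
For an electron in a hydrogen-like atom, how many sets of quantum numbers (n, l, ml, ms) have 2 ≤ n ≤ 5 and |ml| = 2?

Count contributing orbitals for each principal shell:
n=3 → 2; n=4 → 4; n=5 → 6.
Orbitals: 2 + 4 + 6 = 12. Including both spin states (ms = ±1/2) gives 2 × 12 = 24 states.

24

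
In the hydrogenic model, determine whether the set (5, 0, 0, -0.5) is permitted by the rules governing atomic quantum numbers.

n = 5 is a positive integer. l = 0 satisfies 0 ≤ l ≤ n−1 = 4. ml = 0 lies in the range −l … +l (here 0). ms = -1/2 is one of ±1/2.
All four constraints are satisfied.

Yes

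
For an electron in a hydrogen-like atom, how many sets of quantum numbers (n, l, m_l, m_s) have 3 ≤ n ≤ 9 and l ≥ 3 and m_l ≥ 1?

196

Treat each shell separately and count matching orbitals:
n=4 → 3; n=5 → 7; n=6 → 12; n=7 → 18; n=8 → 25; n=9 → 33.
Orbitals: 3 + 7 + 12 + 18 + 25 + 33 = 98. Including both spin states (m_s = ±1/2) gives 2 × 98 = 196 states.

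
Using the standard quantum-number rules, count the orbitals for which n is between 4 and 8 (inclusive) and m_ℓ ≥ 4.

20

For each n in the range, tally the orbitals obeying m_ℓ ≥ 4:
n=5 → 1; n=6 → 3; n=7 → 6; n=8 → 10.
Total orbitals: 1 + 3 + 6 + 10 = 20.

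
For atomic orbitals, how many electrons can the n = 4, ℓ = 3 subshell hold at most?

A subshell with ℓ = 3 has 2ℓ+1 = 7 orbitals, each holding 2 electrons (spin ±1/2), so 7 × 2 = 14.

14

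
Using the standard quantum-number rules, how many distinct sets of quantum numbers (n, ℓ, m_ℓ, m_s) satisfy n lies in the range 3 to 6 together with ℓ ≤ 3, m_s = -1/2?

57

Go shell by shell, enumerating (ℓ, m_ℓ) with ℓ ≤ 3:
n=3 → 9; n=4 → 16; n=5 → 16; n=6 → 16.
Orbitals: 9 + 16 + 16 + 16 = 57. With m_s fixed to -1/2 there is one state per orbital, so 57 states.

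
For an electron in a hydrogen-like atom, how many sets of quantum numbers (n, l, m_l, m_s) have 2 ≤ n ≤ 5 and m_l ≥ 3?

Work shell by shell — for each n, count the (l, m_l) pairs that satisfy m_l ≥ 3:
n=4 → 1; n=5 → 3.
Orbitals: 1 + 3 = 4. Including both spin states (m_s = ±1/2) gives 2 × 4 = 8 states.

8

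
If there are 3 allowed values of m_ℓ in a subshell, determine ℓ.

m_ℓ ranges over 2ℓ+1 integers, so 2ℓ+1 = 3 ⇒ ℓ = 1.

ℓ = 1 (p)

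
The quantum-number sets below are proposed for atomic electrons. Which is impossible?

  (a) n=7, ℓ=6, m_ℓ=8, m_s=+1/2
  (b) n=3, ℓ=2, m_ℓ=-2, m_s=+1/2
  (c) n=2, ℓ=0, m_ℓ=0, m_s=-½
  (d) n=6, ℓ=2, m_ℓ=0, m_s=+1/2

(a)

(a) has |m_ℓ| = 8 > ℓ = 6, violating −ℓ ≤ m_ℓ ≤ ℓ.
The remaining sets (b), (c), (d) satisfy all four rules.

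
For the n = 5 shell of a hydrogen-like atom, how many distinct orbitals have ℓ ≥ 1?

24

Go through ℓ = 0, …, 4 (the values permitted for n = 5).
The (ℓ, m_ℓ) pairs meeting ℓ ≥ 1 give: ℓ=1 → 3; ℓ=2 → 5; ℓ=3 → 7; ℓ=4 → 9.
Total orbitals: 3 + 5 + 7 + 9 = 24.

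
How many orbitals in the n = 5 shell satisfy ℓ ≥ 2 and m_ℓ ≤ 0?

12

With n = 5 the allowed ℓ are 0, 1, …, 4.
Per ℓ-value: ℓ=2 → 3; ℓ=3 → 4; ℓ=4 → 5.
Total orbitals: 3 + 4 + 5 = 12.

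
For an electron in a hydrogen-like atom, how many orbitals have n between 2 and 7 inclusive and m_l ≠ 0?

Go shell by shell, enumerating (l, m_l) with m_l ≠ 0:
n=2 → 2; n=3 → 6; n=4 → 12; n=5 → 20; n=6 → 30; n=7 → 42.
Total orbitals: 2 + 6 + 12 + 20 + 30 + 42 = 112.

112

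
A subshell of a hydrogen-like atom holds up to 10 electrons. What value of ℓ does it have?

2(2ℓ+1) = 10 ⇒ 2ℓ+1 = 5 ⇒ ℓ = 2.

ℓ = 2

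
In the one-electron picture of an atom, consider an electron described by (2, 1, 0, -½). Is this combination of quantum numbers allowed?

Valid

n = 2 is a positive integer. ℓ = 1 satisfies 0 ≤ ℓ ≤ n−1 = 1. m_ℓ = 0 lies in the range −ℓ … +ℓ (here −1 … 1). m_s = -1/2 is one of ±1/2.
All four constraints are satisfied.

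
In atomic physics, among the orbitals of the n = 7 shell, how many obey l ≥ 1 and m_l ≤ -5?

3

With n = 7 the allowed l are 0, 1, …, 6.
Orbitals with l ≥ 1 and m_l ≤ -5, by l: l=5 → 1; l=6 → 2.
Total orbitals: 1 + 2 = 3.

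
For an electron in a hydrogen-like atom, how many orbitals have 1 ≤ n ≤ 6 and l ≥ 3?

Per-shell orbital counts meeting the constraint:
n=4 → 7; n=5 → 16; n=6 → 27.
Total orbitals: 7 + 16 + 27 = 50.

50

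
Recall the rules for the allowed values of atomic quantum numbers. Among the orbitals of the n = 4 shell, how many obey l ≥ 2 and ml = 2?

2

For n = 4, l ranges over 0 … 3.
Contributions: l=2 → 1; l=3 → 1.
Total orbitals: 1 + 1 = 2.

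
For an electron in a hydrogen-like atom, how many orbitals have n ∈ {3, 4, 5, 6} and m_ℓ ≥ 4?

4

Go shell by shell, enumerating (ℓ, m_ℓ) with m_ℓ ≥ 4:
n=5 → 1; n=6 → 3.
Total orbitals: 1 + 3 = 4.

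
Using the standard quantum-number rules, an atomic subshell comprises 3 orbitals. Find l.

2l+1 = 3 gives l = 1.

l = 1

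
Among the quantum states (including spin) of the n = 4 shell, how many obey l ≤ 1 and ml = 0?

Go through l = 0, …, 3 (the values permitted for n = 4).
The (l, ml) pairs meeting l ≤ 1 and ml = 0 give: l=0 → 1; l=1 → 1.
Orbitals: 1 + 1 = 2. Each orbital carries two spin states, so 2 × 2 = 4 states.

4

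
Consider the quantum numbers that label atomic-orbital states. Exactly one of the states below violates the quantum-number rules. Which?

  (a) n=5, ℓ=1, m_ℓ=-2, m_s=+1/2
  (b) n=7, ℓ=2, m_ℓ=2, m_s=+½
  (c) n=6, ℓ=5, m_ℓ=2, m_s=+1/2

(a)

(a) has |m_ℓ| = 2 > ℓ = 1, violating −ℓ ≤ m_ℓ ≤ ℓ.
The remaining sets (b), (c) satisfy all four rules.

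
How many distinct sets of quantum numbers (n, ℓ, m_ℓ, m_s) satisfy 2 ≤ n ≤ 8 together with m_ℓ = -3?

Go shell by shell, enumerating (ℓ, m_ℓ) with m_ℓ = -3:
n=4 → 1; n=5 → 2; n=6 → 3; n=7 → 4; n=8 → 5.
Orbitals: 1 + 2 + 3 + 4 + 5 = 15. Including both spin states (m_s = ±1/2) gives 2 × 15 = 30 states.

30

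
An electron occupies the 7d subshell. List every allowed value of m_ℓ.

-2, -1, 0, 1, 2

The 7d subshell has ℓ = 2, and m_ℓ takes every integer from −ℓ to +ℓ. With ℓ = 2 that gives the 5 values -2, -1, 0, 1, 2.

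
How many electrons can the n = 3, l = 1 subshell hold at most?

A subshell with l = 1 has 2l+1 = 3 orbitals, each holding 2 electrons (spin ±1/2), so 3 × 2 = 6.

6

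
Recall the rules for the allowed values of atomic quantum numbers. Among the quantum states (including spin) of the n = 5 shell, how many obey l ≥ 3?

32

The n = 5 shell has l = 0 through 4; check each.
The (l, ml) pairs meeting l ≥ 3 give: l=3 → 7; l=4 → 9.
Orbitals: 7 + 9 = 16. Each orbital carries two spin states, so 16 × 2 = 32 states.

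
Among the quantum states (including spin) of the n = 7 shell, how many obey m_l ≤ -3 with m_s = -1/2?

Per l-value: l=3 → 1; l=4 → 2; l=5 → 3; l=6 → 4.
Orbitals: 1 + 2 + 3 + 4 = 10. With m_s fixed to a single value there is one state per orbital, giving 10 states.

10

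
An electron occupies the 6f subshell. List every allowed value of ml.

-3, -2, -1, 0, 1, 2, 3

The 6f subshell has l = 3, and ml takes every integer from −l to +l. With l = 3 that gives the 7 values -3, -2, -1, 0, 1, 2, 3.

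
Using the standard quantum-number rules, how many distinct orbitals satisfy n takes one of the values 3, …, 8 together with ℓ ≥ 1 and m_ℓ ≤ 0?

For each n in the range, tally the orbitals obeying ℓ ≥ 1 and m_ℓ ≤ 0:
n=3 → 5; n=4 → 9; n=5 → 14; n=6 → 20; n=7 → 27; n=8 → 35.
Total orbitals: 5 + 9 + 14 + 20 + 27 + 35 = 110.

110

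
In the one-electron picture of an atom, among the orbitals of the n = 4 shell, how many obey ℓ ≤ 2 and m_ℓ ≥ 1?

The n = 4 shell has ℓ = 0 through 3; check each.
Orbitals with ℓ ≤ 2 and m_ℓ ≥ 1, by ℓ: ℓ=1 → 1; ℓ=2 → 2.
Total orbitals: 1 + 2 = 3.

3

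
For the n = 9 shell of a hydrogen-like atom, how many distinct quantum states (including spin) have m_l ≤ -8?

With n = 9 the allowed l are 0, 1, …, 8.
Per l-value: l=8 → 1.
Orbitals: 1. Each orbital carries two spin states, so 1 × 2 = 2 states.

2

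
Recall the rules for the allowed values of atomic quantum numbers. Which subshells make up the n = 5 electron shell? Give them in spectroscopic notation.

For n = 5, l runs from 0 to 4. In spectroscopic notation l = 0,1,2,… ↔ s,p,d,f,g,h,i, so the subshells are 5s, 5p, 5d, 5f, 5g.

5s, 5p, 5d, 5f, 5g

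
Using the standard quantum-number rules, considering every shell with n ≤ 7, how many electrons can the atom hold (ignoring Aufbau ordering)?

Total orbitals = 1² + 2² + 3² + 4² + 5² + 6² + 7² = 140. Doubling for spin gives 280 electrons.

280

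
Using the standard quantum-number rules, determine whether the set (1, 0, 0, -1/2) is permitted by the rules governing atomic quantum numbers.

n = 1 is a positive integer. ℓ = 0 satisfies 0 ≤ ℓ ≤ n−1 = 0. m_ℓ = 0 lies in the range −ℓ … +ℓ (here 0). m_s = -1/2 is one of ±1/2.
All four constraints are satisfied.

Yes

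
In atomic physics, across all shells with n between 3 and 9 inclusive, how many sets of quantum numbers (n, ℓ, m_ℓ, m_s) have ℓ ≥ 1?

546

Go shell by shell, enumerating (ℓ, m_ℓ) with ℓ ≥ 1:
n=3 → 8; n=4 → 15; n=5 → 24; n=6 → 35; n=7 → 48; n=8 → 63; n=9 → 80.
Orbitals: 8 + 15 + 24 + 35 + 48 + 63 + 80 = 273. Including both spin states (m_s = ±1/2) gives 2 × 273 = 546 states.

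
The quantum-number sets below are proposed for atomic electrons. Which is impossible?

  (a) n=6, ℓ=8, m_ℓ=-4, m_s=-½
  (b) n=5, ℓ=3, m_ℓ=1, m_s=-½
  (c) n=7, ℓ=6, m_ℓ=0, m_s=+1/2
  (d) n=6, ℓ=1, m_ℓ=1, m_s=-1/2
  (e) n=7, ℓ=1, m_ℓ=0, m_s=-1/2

(a) has ℓ = 8 ≥ n = 6, violating 0 ≤ ℓ ≤ n−1.
The remaining sets (b), (c), (d), (e) satisfy all four rules.

(a)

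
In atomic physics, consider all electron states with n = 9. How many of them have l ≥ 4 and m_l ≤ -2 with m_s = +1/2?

With n = 9 the allowed l are 0, 1, …, 8.
Per l-value: l=4 → 3; l=5 → 4; l=6 → 5; l=7 → 6; l=8 → 7.
Orbitals: 3 + 4 + 5 + 6 + 7 = 25. With m_s fixed to a single value there is one state per orbital, giving 25 states.

25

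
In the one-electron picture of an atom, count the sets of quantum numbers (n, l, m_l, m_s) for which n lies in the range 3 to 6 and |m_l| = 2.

Work shell by shell — for each n, count the (l, m_l) pairs that satisfy |m_l| = 2:
n=3 → 2; n=4 → 4; n=5 → 6; n=6 → 8.
Orbitals: 2 + 4 + 6 + 8 = 20. Including both spin states (m_s = ±1/2) gives 2 × 20 = 40 states.

40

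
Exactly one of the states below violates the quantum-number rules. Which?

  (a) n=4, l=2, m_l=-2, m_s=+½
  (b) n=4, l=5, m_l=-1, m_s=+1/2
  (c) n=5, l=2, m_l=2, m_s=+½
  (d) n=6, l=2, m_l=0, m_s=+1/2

(b)

(b) has l = 5 ≥ n = 4, violating 0 ≤ l ≤ n−1.
The remaining sets (a), (c), (d) satisfy all four rules.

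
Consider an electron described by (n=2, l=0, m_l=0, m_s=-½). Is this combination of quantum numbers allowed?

n = 2 is a positive integer. l = 0 satisfies 0 ≤ l ≤ n−1 = 1. m_l = 0 lies in the range −l … +l (here 0). m_s = -1/2 is one of ±1/2.
All four constraints are satisfied.

Valid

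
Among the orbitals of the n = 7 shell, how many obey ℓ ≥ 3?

For n = 7, ℓ ranges over 0 … 6.
Per ℓ-value: ℓ=3 → 7; ℓ=4 → 9; ℓ=5 → 11; ℓ=6 → 13.
Total orbitals: 7 + 9 + 11 + 13 = 40.

40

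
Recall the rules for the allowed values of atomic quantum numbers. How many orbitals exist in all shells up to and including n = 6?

91

Total orbitals = 1² + 2² + 3² + 4² + 5² + 6² = 91.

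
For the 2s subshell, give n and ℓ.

The leading integer gives n = 2; the letter 's' means ℓ = 0.

n = 2, ℓ = 0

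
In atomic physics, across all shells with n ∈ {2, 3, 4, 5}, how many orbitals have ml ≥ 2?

10

Work shell by shell — for each n, count the (l, ml) pairs that satisfy ml ≥ 2:
n=3 → 1; n=4 → 3; n=5 → 6.
Total orbitals: 1 + 3 + 6 = 10.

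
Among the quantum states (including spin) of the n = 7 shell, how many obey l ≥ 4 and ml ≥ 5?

6

Go through l = 0, …, 6 (the values permitted for n = 7).
Per l-value: l=5 → 1; l=6 → 2.
Orbitals: 1 + 2 = 3. Each orbital carries two spin states, so 3 × 2 = 6 states.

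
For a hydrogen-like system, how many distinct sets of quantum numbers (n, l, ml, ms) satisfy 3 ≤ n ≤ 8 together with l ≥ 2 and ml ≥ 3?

70

Treat each shell separately and count matching orbitals:
n=4 → 1; n=5 → 3; n=6 → 6; n=7 → 10; n=8 → 15.
Orbitals: 1 + 3 + 6 + 10 + 15 = 35. Including both spin states (ms = ±1/2) gives 2 × 35 = 70 states.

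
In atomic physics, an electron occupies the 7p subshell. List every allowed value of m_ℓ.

The 7p subshell has ℓ = 1, and m_ℓ takes every integer from −ℓ to +ℓ. With ℓ = 1 that gives the 3 values -1, 0, 1.

-1, 0, 1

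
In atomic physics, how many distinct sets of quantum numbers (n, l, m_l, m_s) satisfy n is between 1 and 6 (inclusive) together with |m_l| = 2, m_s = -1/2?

Per-shell orbital counts meeting the constraint:
n=3 → 2; n=4 → 4; n=5 → 6; n=6 → 8.
Orbitals: 2 + 4 + 6 + 8 = 20. With m_s fixed to -1/2 there is one state per orbital, so 20 states.

20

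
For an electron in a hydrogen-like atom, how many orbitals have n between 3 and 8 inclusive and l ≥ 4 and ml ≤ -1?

For each n in the range, tally the orbitals obeying l ≥ 4 and ml ≤ -1:
n=5 → 4; n=6 → 9; n=7 → 15; n=8 → 22.
Total orbitals: 4 + 9 + 15 + 22 = 50.

50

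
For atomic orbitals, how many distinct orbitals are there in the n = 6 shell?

The n = 6 shell contains n² = 6² = 36 orbitals.

36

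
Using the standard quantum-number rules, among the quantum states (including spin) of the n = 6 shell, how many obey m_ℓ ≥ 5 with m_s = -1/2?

1

Contributions: ℓ=5 → 1.
Orbitals: 1. With m_s fixed to a single value there is one state per orbital, giving 1 state.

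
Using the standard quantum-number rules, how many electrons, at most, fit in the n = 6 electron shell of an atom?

A shell holds 2n² electrons: 2 × 6² = 2 × 36 = 72.

72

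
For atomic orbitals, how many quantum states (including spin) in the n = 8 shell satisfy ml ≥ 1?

Go through l = 0, …, 7 (the values permitted for n = 8).
Per l-value: l=1 → 1; l=2 → 2; l=3 → 3; l=4 → 4; l=5 → 5; l=6 → 6; l=7 → 7.
Orbitals: 1 + 2 + 3 + 4 + 5 + 6 + 7 = 28. Each orbital carries two spin states, so 28 × 2 = 56 states.

56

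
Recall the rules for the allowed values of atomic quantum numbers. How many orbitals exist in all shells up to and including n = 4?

30

Total orbitals = 1² + 2² + 3² + 4² = 30.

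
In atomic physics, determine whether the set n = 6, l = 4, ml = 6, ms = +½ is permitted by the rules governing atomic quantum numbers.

Invalid

The magnetic quantum number must satisfy −l ≤ ml ≤ l. With l = 4, ml can only be -4, -3, -2, -1, 0, 1, 2, 3, 4, so ml = 6 is forbidden.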